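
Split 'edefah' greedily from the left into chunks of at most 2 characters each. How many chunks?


'edefah' has 6 characters.
Chunking with max size 2:
  Chunk 1: 'ed' (positions 0-1)
  Chunk 2: 'ef' (positions 2-3)
  Chunk 3: 'ah' (positions 4-5)
Total chunks: ceil(6 / 2) = 3

3


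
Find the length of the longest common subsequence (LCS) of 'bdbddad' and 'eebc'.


DP table for LCS of 'bdbddad' and 'eebc':
       e  e  b  c
    0  0  0  0  0
  b 0  0  0  1  1
  d 0  0  0  1  1
  b 0  0  0  1  1
  d 0  0  0  1  1
  d 0  0  0  1  1
  a 0  0  0  1  1
  d 0  0  0  1  1
LCS: 'b'
LCS length = 1

1


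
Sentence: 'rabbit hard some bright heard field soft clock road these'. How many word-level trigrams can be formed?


Word trigrams from [10] words:
  Trigram 1: (rabbit hard some)
  Trigram 2: (hard some bright)
  Trigram 3: (some bright heard)
  Trigram 4: (bright heard field)
  Trigram 5: (heard field soft)
  Trigram 6: (field soft clock)
  Trigram 7: (soft clock road)
  Trigram 8: (clock road these)
Total word trigrams: 10 - 2 = 8

8


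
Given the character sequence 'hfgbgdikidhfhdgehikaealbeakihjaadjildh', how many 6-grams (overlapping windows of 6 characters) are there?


String 'hfgbgdikidhfhdgehikaealbeakihjaadjildh' has length L = 38.
Number of overlapping n-grams = L - n + 1
Substituting: 38 - 6 + 1 = 33

33


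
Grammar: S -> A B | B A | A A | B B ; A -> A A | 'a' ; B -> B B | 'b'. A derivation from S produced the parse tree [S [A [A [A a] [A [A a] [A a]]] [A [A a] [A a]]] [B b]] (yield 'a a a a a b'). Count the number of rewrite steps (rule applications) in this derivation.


Every bracketed nonterminal node [X ...] in the tree is produced by exactly one rule application.
Reading the tree off as a leftmost derivation:
  Step 1: S  =>  A B   (applied S -> A B)
  Step 2: A B  =>  A A B   (applied A -> A A)
  Step 3: A A B  =>  A A A B   (applied A -> A A)
  Step 4: A A A B  =>  a A A B   (applied A -> a)
  Step 5: a A A B  =>  a A A A B   (applied A -> A A)
  Step 6: a A A A B  =>  a a A A B   (applied A -> a)
  Step 7: a a A A B  =>  a a a A B   (applied A -> a)
  Step 8: a a a A B  =>  a a a A A B   (applied A -> A A)
  Step 9: a a a A A B  =>  a a a a A B   (applied A -> a)
  Step 10: a a a a A B  =>  a a a a a B   (applied A -> a)
  Step 11: a a a a a B  =>  a a a a a b   (applied B -> b)
Final yield: a a a a a b
Total rewrite steps: 11

11


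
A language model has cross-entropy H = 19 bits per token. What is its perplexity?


Perplexity formula: PP = 2^H
H = 19
PP = 2^19
PP = 2^19 = 524288

524288


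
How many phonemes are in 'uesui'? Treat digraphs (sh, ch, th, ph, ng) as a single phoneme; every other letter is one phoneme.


Parsing 'uesui' greedily, digraphs first:
  'u' -> vowel phoneme (phonemes so far: 1)
  'e' -> vowel phoneme (phonemes so far: 2)
  's' -> consonant phoneme (phonemes so far: 3)
  'u' -> vowel phoneme (phonemes so far: 4)
  'i' -> vowel phoneme (phonemes so far: 5)
Total phonemes: 5

5


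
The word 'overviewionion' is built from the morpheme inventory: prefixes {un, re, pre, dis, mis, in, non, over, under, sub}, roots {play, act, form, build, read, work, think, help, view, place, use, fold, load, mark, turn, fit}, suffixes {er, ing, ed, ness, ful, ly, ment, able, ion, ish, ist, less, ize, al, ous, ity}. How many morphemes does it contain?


Segmenting 'overviewionion' against the inventory:
  'over' -> prefix (morpheme 1)
  'view' -> root (morpheme 2)
  'ion' -> suffix (morpheme 3)
  'ion' -> suffix (morpheme 4)
Total morphemes: 4

4


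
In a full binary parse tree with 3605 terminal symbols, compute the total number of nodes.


Leaf nodes (terminals): 3605
Internal nodes = n - 1 = 3605 - 1 = 3604
Total = leaves + internal = 3605 + 3604 = 7209

7209


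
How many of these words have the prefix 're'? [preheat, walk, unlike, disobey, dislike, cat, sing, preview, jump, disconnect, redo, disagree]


Checking each word for prefix 're':
  'preheat' -> no (count: 0)
  'walk' -> no (count: 0)
  'unlike' -> no (count: 0)
  'disobey' -> no (count: 0)
  'dislike' -> no (count: 0)
  'cat' -> no (count: 0)
  'sing' -> no (count: 0)
  'preview' -> no (count: 0)
  'jump' -> no (count: 0)
  'disconnect' -> no (count: 0)
  'redo' -> YES, starts with 're' (count: 1)
  'disagree' -> no (count: 1)
Total with prefix 're': 1

1


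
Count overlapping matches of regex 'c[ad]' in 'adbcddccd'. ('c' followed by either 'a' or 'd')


Pattern: c[ad] means 'c' followed by either 'a' or 'd'.
Scanning 'adbcddccd' position-by-position:
  Pos 0: window 'ad' -> no
  Pos 1: window 'db' -> no
  Pos 2: window 'bc' -> no
  Pos 3: window 'cd' -> MATCH
  Pos 4: window 'dd' -> no
  Pos 5: window 'dc' -> no
  Pos 6: window 'cc' -> no
  Pos 7: window 'cd' -> MATCH
  Pos 8: window 'd' -> no
Total matches: 2

2


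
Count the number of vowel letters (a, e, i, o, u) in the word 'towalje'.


Scanning each character of 'towalje':
  Position 1: 't' -> consonant (running count: 0)
  Position 2: 'o' -> vowel (running count: 1)
  Position 3: 'w' -> consonant (running count: 1)
  Position 4: 'a' -> vowel (running count: 2)
  Position 5: 'l' -> consonant (running count: 2)
  Position 6: 'j' -> consonant (running count: 2)
  Position 7: 'e' -> vowel (running count: 3)
Total vowels: 3

3


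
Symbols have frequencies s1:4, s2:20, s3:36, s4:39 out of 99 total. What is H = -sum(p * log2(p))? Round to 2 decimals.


Computing entropy H = -sum(p_i * log2(p_i)):
  s1: p = 4/99 = 0.0404, -p*log2(p) = 0.1870
  s2: p = 20/99 = 0.2020, -p*log2(p) = 0.4661
  s3: p = 36/99 = 0.3636, -p*log2(p) = 0.5307
  s4: p = 39/99 = 0.3939, -p*log2(p) = 0.5294
H = sum of terms = 1.7132
Rounded to 2 decimals: 1.71

1.71


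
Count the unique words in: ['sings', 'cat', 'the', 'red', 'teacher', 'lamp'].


Listing all tokens and tracking unique types:
  Token 1: 'sings' -> NEW (unique so far: 1)
  Token 2: 'cat' -> NEW (unique so far: 2)
  Token 3: 'the' -> NEW (unique so far: 3)
  Token 4: 'red' -> NEW (unique so far: 4)
  Token 5: 'teacher' -> NEW (unique so far: 5)
  Token 6: 'lamp' -> NEW (unique so far: 6)
Unique types: ('cat', 'lamp', 'red', 'sings', 'teacher', 'the')
Vocabulary size: 6

6


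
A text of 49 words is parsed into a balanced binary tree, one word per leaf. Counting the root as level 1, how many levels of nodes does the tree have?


In a balanced binary tree with n leaves the deepest leaf is ceil(log2(n)) edges below the root,
so counting node levels inclusive of root and leaves gives ceil(log2(n)) + 1 levels.
log2(49) = 5.6147
ceil(5.6147) = 6
levels = 6 + 1 = 7

7


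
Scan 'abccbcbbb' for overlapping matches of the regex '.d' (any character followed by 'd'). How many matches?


Pattern: .d means any character followed by 'd'.
Scanning 'abccbcbbb' position-by-position:
  Pos 0: window 'ab' -> no
  Pos 1: window 'bc' -> no
  Pos 2: window 'cc' -> no
  Pos 3: window 'cb' -> no
  Pos 4: window 'bc' -> no
  Pos 5: window 'cb' -> no
  Pos 6: window 'bb' -> no
  Pos 7: window 'bb' -> no
  Pos 8: window 'b' -> no
Total matches: 0

0


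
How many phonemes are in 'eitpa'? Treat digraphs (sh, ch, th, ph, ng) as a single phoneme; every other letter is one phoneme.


Parsing 'eitpa' greedily, digraphs first:
  'e' -> vowel phoneme (phonemes so far: 1)
  'i' -> vowel phoneme (phonemes so far: 2)
  't' -> consonant phoneme (phonemes so far: 3)
  'p' -> consonant phoneme (phonemes so far: 4)
  'a' -> vowel phoneme (phonemes so far: 5)
Total phonemes: 5

5


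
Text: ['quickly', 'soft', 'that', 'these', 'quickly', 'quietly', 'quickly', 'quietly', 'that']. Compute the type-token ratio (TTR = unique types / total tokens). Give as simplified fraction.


Tokens: 9
Unique types: ('quickly', 'quietly', 'soft', 'that', 'these') = 5
TTR = 5/9
Already in lowest terms.

5/9


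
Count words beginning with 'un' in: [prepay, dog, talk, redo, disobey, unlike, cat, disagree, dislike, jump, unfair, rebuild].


Checking each word for prefix 'un':
  'prepay' -> no (count: 0)
  'dog' -> no (count: 0)
  'talk' -> no (count: 0)
  'redo' -> no (count: 0)
  'disobey' -> no (count: 0)
  'unlike' -> YES, starts with 'un' (count: 1)
  'cat' -> no (count: 1)
  'disagree' -> no (count: 1)
  'dislike' -> no (count: 1)
  'jump' -> no (count: 1)
  'unfair' -> YES, starts with 'un' (count: 2)
  'rebuild' -> no (count: 2)
Total with prefix 'un': 2

2


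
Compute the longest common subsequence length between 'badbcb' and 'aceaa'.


DP table for LCS of 'badbcb' and 'aceaa':
       a  c  e  a  a
    0  0  0  0  0  0
  b 0  0  0  0  0  0
  a 0  1  1  1  1  1
  d 0  1  1  1  1  1
  b 0  1  1  1  1  1
  c 0  1  2  2  2  2
  b 0  1  2  2  2  2
LCS: 'ac'
LCS length = 2

2


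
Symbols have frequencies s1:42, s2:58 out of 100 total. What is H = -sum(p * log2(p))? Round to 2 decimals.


Computing entropy H = -sum(p_i * log2(p_i)):
  s1: p = 42/100 = 0.4200, -p*log2(p) = 0.5256
  s2: p = 58/100 = 0.5800, -p*log2(p) = 0.4558
H = sum of terms = 0.9814
Rounded to 2 decimals: 0.98

0.98


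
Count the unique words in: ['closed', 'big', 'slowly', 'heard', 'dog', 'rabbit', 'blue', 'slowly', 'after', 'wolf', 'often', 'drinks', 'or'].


Listing all tokens and tracking unique types:
  Token 1: 'closed' -> NEW (unique so far: 1)
  Token 2: 'big' -> NEW (unique so far: 2)
  Token 3: 'slowly' -> NEW (unique so far: 3)
  Token 4: 'heard' -> NEW (unique so far: 4)
  Token 5: 'dog' -> NEW (unique so far: 5)
  Token 6: 'rabbit' -> NEW (unique so far: 6)
  Token 7: 'blue' -> NEW (unique so far: 7)
  Token 8: 'slowly' -> duplicate (unique so far: 7)
  Token 9: 'after' -> NEW (unique so far: 8)
  Token 10: 'wolf' -> NEW (unique so far: 9)
  Token 11: 'often' -> NEW (unique so far: 10)
  Token 12: 'drinks' -> NEW (unique so far: 11)
  Token 13: 'or' -> NEW (unique so far: 12)
Unique types: ('after', 'big', 'blue', 'closed', 'dog', 'drinks', 'heard', 'often', 'or', 'rabbit', 'slowly', 'wolf')
Vocabulary size: 12

12


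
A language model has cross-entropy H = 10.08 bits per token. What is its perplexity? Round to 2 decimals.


Perplexity formula: PP = 2^H
H = 10.08
PP = 2^10.08
Decompose: 2^10.08 = 2^10 * 2^0.08
2^10 = 1024, 2^0.08 ~ 1.0570180
PP ~ 1024 * 1.0570180 = 1082.3864320
Rounded to 2 decimals: 1082.39

1082.39


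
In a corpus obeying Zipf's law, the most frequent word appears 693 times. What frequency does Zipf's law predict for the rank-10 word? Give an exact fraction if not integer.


Zipf's law: freq(rank) = f1 / rank
f1 = 693, rank = 10
freq = 693 / 10
GCD(693, 10) = 1
Simplified: 693/10

693/10


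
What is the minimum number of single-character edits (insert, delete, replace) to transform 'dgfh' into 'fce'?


Building DP table for s1='dgfh' (len 4) and s2='fce' (len 3):
       f  c  e
    0  1  2  3
  d 1  1  2  3
  g 2  2  2  3
  f 3  2  3  3
  h 4  3  3  4
Edit distance = dp[4][3] = 4

4


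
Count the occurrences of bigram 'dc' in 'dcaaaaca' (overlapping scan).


Scanning 'dcaaaaca' for bigram 'dc':
  Position 0: 'dc' -> MATCH
  Position 1: 'ca' -> no
  Position 2: 'aa' -> no
  Position 3: 'aa' -> no
  Position 4: 'aa' -> no
  Position 5: 'ac' -> no
  Position 6: 'ca' -> no
Total matches: 1

1


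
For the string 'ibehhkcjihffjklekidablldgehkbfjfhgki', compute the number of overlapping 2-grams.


String 'ibehhkcjihffjklekidablldgehkbfjfhgki' has length L = 36.
Number of overlapping n-grams = L - n + 1
Substituting: 36 - 2 + 1 = 35

35


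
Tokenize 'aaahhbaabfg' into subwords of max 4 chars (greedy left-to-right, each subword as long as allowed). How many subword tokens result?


'aaahhbaabfg' has 11 characters.
Chunking with max size 4:
  Chunk 1: 'aaah' (positions 0-3)
  Chunk 2: 'hbaa' (positions 4-7)
  Chunk 3: 'bfg' (positions 8-10)
Total chunks: ceil(11 / 4) = 3

3


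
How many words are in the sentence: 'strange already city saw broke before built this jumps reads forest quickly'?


Counting words by splitting on spaces:
  Word 1: 'strange'
  Word 2: 'already'
  Word 3: 'city'
  Word 4: 'saw'
  Word 5: 'broke'
  Word 6: 'before'
  Word 7: 'built'
  Word 8: 'this'
  Word 9: 'jumps'
  Word 10: 'reads'
  Word 11: 'forest'
  Word 12: 'quickly'
Total words: 12

12


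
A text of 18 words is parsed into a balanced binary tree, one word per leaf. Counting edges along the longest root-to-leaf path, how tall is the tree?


In a balanced binary tree with n leaves the deepest leaf is ceil(log2(n)) edges below the root.
log2(18) = 4.1699
ceil(4.1699) = 5
height (edges) = 5

5


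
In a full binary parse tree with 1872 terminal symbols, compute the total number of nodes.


Leaf nodes (terminals): 1872
Internal nodes = n - 1 = 1872 - 1 = 1871
Total = leaves + internal = 1872 + 1871 = 3743

3743


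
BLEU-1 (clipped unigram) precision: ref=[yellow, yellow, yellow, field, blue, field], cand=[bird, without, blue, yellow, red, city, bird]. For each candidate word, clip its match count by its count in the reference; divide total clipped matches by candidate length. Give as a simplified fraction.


Reference word counts: {'blue': 1, 'field': 2, 'yellow': 3}
Checking each candidate word (with clipping):
  'bird' -> not in reference -> no match (matches: 0)
  'without' -> not in reference -> no match (matches: 0)
  'blue' -> in reference (ref count 1, used 1/1) -> match (matches: 1)
  'yellow' -> in reference (ref count 3, used 1/3) -> match (matches: 2)
  'red' -> not in reference -> no match (matches: 2)
  'city' -> not in reference -> no match (matches: 2)
  'bird' -> not in reference -> no match (matches: 2)
Clipped matches: 2, Candidate length: 7
Precision = 2/7

2/7


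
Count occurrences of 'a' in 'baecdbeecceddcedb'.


Scanning 'baecdbeecceddcedb' for 'a':
  Position 1: 'a' -> MATCH (count: 1)
Total occurrences of 'a': 1

1


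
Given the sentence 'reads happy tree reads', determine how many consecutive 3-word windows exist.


Word trigrams from [4] words:
  Trigram 1: (reads happy tree)
  Trigram 2: (happy tree reads)
Total word trigrams: 4 - 2 = 2

2


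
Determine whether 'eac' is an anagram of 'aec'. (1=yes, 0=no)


Sort characters of 'eac': 'ace'
Sort characters of 'aec': 'ace'
Sorted forms match -> they ARE anagrams
Result: 1

1


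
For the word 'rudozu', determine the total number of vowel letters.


Scanning each character of 'rudozu':
  Position 1: 'r' -> consonant (running count: 0)
  Position 2: 'u' -> vowel (running count: 1)
  Position 3: 'd' -> consonant (running count: 1)
  Position 4: 'o' -> vowel (running count: 2)
  Position 5: 'z' -> consonant (running count: 2)
  Position 6: 'u' -> vowel (running count: 3)
Total vowels: 3

3


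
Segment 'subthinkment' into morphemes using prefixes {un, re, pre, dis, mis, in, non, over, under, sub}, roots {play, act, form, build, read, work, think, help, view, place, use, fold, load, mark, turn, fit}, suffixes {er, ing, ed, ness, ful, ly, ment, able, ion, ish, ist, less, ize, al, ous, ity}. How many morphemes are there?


Segmenting 'subthinkment' against the inventory:
  'sub' -> prefix (morpheme 1)
  'think' -> root (morpheme 2)
  'ment' -> suffix (morpheme 3)
Total morphemes: 3

3


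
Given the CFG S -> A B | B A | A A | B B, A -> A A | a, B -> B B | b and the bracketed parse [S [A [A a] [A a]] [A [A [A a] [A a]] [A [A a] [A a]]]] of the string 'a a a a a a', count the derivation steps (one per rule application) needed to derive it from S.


Every bracketed nonterminal node [X ...] in the tree is produced by exactly one rule application.
Reading the tree off as a leftmost derivation:
  Step 1: S  =>  A A   (applied S -> A A)
  Step 2: A A  =>  A A A   (applied A -> A A)
  Step 3: A A A  =>  a A A   (applied A -> a)
  Step 4: a A A  =>  a a A   (applied A -> a)
  Step 5: a a A  =>  a a A A   (applied A -> A A)
  Step 6: a a A A  =>  a a A A A   (applied A -> A A)
  Step 7: a a A A A  =>  a a a A A   (applied A -> a)
  Step 8: a a a A A  =>  a a a a A   (applied A -> a)
  Step 9: a a a a A  =>  a a a a A A   (applied A -> A A)
  Step 10: a a a a A A  =>  a a a a a A   (applied A -> a)
  Step 11: a a a a a A  =>  a a a a a a   (applied A -> a)
Final yield: a a a a a a
Total rewrite steps: 11

11


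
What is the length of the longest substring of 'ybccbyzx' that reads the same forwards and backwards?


Scanning 'ybccbyzx' for palindromic substrings.
Substring at positions 0-5: 'ybccby'.
Check: reverse('ybccby') = 'ybccby' -> palindrome confirmed.
Neighbouring characters ('-' / 'z') break symmetry, so it cannot extend further.
No longer palindromic substring exists; longest length = 6

6


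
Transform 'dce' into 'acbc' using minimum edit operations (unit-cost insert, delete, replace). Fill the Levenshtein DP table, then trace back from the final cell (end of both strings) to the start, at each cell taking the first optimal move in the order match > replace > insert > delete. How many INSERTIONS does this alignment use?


Edit distance = 3. Backtracking from cell (3, 4) with preference match > replace > insert > delete,
then listing the resulting alignment 'dce' -> 'acbc' left to right:
  Step 1: replace d->a
  Step 2: keep 'c'
  Step 3: insert 'b' [insertion #1]
  Step 4: replace e->c
Total insertions: 1

1


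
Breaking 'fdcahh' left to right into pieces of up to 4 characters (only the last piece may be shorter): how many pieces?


'fdcahh' has 6 characters.
Chunking with max size 4:
  Chunk 1: 'fdca' (positions 0-3)
  Chunk 2: 'hh' (positions 4-5)
Total chunks: ceil(6 / 4) = 2

2


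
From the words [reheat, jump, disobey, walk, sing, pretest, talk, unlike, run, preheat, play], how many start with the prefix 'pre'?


Checking each word for prefix 'pre':
  'reheat' -> no (count: 0)
  'jump' -> no (count: 0)
  'disobey' -> no (count: 0)
  'walk' -> no (count: 0)
  'sing' -> no (count: 0)
  'pretest' -> YES, starts with 'pre' (count: 1)
  'talk' -> no (count: 1)
  'unlike' -> no (count: 1)
  'run' -> no (count: 1)
  'preheat' -> YES, starts with 'pre' (count: 2)
  'play' -> no (count: 2)
Total with prefix 'pre': 2

2


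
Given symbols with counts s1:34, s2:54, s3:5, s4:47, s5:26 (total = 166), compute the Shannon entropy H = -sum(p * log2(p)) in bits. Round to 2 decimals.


Computing entropy H = -sum(p_i * log2(p_i)):
  s1: p = 34/166 = 0.2048, -p*log2(p) = 0.4685
  s2: p = 54/166 = 0.3253, -p*log2(p) = 0.5270
  s3: p = 5/166 = 0.0301, -p*log2(p) = 0.1522
  s4: p = 47/166 = 0.2831, -p*log2(p) = 0.5154
  s5: p = 26/166 = 0.1566, -p*log2(p) = 0.4189
H = sum of terms = 2.0820
Rounded to 2 decimals: 2.08

2.08


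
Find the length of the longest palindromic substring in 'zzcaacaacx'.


Scanning 'zzcaacaacx' for palindromic substrings.
Substring at positions 2-8: 'caacaac'.
Check: reverse('caacaac') = 'caacaac' -> palindrome confirmed.
Neighbouring characters ('z' / 'x') break symmetry, so it cannot extend further.
No longer palindromic substring exists; longest length = 7

7


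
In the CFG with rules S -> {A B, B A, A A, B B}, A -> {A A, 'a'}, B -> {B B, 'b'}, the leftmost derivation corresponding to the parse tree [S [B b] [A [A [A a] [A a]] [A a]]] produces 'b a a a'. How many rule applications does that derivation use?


Every bracketed nonterminal node [X ...] in the tree is produced by exactly one rule application.
Reading the tree off as a leftmost derivation:
  Step 1: S  =>  B A   (applied S -> B A)
  Step 2: B A  =>  b A   (applied B -> b)
  Step 3: b A  =>  b A A   (applied A -> A A)
  Step 4: b A A  =>  b A A A   (applied A -> A A)
  Step 5: b A A A  =>  b a A A   (applied A -> a)
  Step 6: b a A A  =>  b a a A   (applied A -> a)
  Step 7: b a a A  =>  b a a a   (applied A -> a)
Final yield: b a a a
Total rewrite steps: 7

7


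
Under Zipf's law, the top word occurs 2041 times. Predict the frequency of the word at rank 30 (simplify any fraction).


Zipf's law: freq(rank) = f1 / rank
f1 = 2041, rank = 30
freq = 2041 / 30
GCD(2041, 30) = 1
Simplified: 2041/30

2041/30


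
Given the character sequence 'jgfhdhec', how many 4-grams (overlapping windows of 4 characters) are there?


String 'jgfhdhec' has length L = 8.
Number of overlapping n-grams = L - n + 1
Substituting: 8 - 4 + 1 = 5

5


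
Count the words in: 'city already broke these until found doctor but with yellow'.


Counting words by splitting on spaces:
  Word 1: 'city'
  Word 2: 'already'
  Word 3: 'broke'
  Word 4: 'these'
  Word 5: 'until'
  Word 6: 'found'
  Word 7: 'doctor'
  Word 8: 'but'
  Word 9: 'with'
  Word 10: 'yellow'
Total words: 10

10


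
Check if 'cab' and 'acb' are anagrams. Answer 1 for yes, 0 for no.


Sort characters of 'cab': 'abc'
Sort characters of 'acb': 'abc'
Sorted forms match -> they ARE anagrams
Result: 1

1


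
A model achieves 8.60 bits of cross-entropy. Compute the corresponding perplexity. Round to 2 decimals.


Perplexity formula: PP = 2^H
H = 8.60
PP = 2^8.60
Decompose: 2^8.60 = 2^8 * 2^0.60
2^8 = 256, 2^0.60 ~ 1.5157166
PP ~ 256 * 1.5157166 = 388.0234496
Rounded to 2 decimals: 388.02

388.02


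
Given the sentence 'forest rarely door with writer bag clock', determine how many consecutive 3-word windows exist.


Word trigrams from [7] words:
  Trigram 1: (forest rarely door)
  Trigram 2: (rarely door with)
  Trigram 3: (door with writer)
  Trigram 4: (with writer bag)
  Trigram 5: (writer bag clock)
Total word trigrams: 7 - 2 = 5

5


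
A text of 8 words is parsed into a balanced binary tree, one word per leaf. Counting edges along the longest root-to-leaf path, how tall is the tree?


In a balanced binary tree with n leaves the deepest leaf is ceil(log2(n)) edges below the root.
log2(8) = 3.0000
ceil(3.0000) = 3
height (edges) = 3

3


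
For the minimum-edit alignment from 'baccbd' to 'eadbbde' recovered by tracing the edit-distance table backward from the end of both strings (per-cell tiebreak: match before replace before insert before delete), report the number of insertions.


Edit distance = 4. Backtracking from cell (6, 7) with preference match > replace > insert > delete,
then listing the resulting alignment 'baccbd' -> 'eadbbde' left to right:
  Step 1: replace b->e
  Step 2: keep 'a'
  Step 3: replace c->d
  Step 4: replace c->b
  Step 5: keep 'b'
  Step 6: keep 'd'
  Step 7: insert 'e' [insertion #1]
Total insertions: 1

1


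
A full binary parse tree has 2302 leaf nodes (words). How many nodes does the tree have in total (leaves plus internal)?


Leaf nodes (terminals): 2302
Internal nodes = n - 1 = 2302 - 1 = 2301
Total = leaves + internal = 2302 + 2301 = 4603

4603


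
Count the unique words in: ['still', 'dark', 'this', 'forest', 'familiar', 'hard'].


Listing all tokens and tracking unique types:
  Token 1: 'still' -> NEW (unique so far: 1)
  Token 2: 'dark' -> NEW (unique so far: 2)
  Token 3: 'this' -> NEW (unique so far: 3)
  Token 4: 'forest' -> NEW (unique so far: 4)
  Token 5: 'familiar' -> NEW (unique so far: 5)
  Token 6: 'hard' -> NEW (unique so far: 6)
Unique types: ('dark', 'familiar', 'forest', 'hard', 'still', 'this')
Vocabulary size: 6

6


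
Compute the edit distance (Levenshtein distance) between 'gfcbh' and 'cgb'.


Building DP table for s1='gfcbh' (len 5) and s2='cgb' (len 3):
       c  g  b
    0  1  2  3
  g 1  1  1  2
  f 2  2  2  2
  c 3  2  3  3
  b 4  3  3  3
  h 5  4  4  4
Edit distance = dp[5][3] = 4

4


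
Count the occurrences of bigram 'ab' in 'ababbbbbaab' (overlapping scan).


Scanning 'ababbbbbaab' for bigram 'ab':
  Position 0: 'ab' -> MATCH
  Position 1: 'ba' -> no
  Position 2: 'ab' -> MATCH
  Position 3: 'bb' -> no
  Position 4: 'bb' -> no
  Position 5: 'bb' -> no
  Position 6: 'bb' -> no
  Position 7: 'ba' -> no
  Position 8: 'aa' -> no
  Position 9: 'ab' -> MATCH
Total matches: 3

3


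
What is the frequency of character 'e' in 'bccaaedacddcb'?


Scanning 'bccaaedacddcb' for 'e':
  Position 5: 'e' -> MATCH (count: 1)
Total occurrences of 'e': 1

1


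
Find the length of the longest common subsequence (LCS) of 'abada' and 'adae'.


DP table for LCS of 'abada' and 'adae':
       a  d  a  e
    0  0  0  0  0
  a 0  1  1  1  1
  b 0  1  1  1  1
  a 0  1  1  2  2
  d 0  1  2  2  2
  a 0  1  2  3  3
LCS: 'ada'
LCS length = 3

3


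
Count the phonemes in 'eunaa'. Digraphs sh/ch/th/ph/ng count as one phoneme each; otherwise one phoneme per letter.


Parsing 'eunaa' greedily, digraphs first:
  'e' -> vowel phoneme (phonemes so far: 1)
  'u' -> vowel phoneme (phonemes so far: 2)
  'n' -> consonant phoneme (phonemes so far: 3)
  'a' -> vowel phoneme (phonemes so far: 4)
  'a' -> vowel phoneme (phonemes so far: 5)
Total phonemes: 5

5


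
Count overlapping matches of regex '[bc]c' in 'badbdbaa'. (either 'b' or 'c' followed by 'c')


Pattern: [bc]c means either 'b' or 'c' followed by 'c'.
Scanning 'badbdbaa' position-by-position:
  Pos 0: window 'ba' -> no
  Pos 1: window 'ad' -> no
  Pos 2: window 'db' -> no
  Pos 3: window 'bd' -> no
  Pos 4: window 'db' -> no
  Pos 5: window 'ba' -> no
  Pos 6: window 'aa' -> no
  Pos 7: window 'a' -> no
Total matches: 0

0


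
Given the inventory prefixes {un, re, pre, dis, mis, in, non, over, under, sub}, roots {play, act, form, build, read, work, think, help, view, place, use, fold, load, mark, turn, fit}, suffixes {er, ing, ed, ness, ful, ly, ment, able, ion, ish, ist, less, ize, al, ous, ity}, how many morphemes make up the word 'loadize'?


Segmenting 'loadize' against the inventory:
  'load' -> root (morpheme 1)
  'ize' -> suffix (morpheme 2)
Total morphemes: 2

2


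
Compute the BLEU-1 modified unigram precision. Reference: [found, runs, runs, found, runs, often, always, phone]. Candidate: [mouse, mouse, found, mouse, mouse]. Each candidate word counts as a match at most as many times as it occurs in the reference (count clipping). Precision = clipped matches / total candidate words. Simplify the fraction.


Reference word counts: {'always': 1, 'found': 2, 'often': 1, 'phone': 1, 'runs': 3}
Checking each candidate word (with clipping):
  'mouse' -> not in reference -> no match (matches: 0)
  'mouse' -> not in reference -> no match (matches: 0)
  'found' -> in reference (ref count 2, used 1/2) -> match (matches: 1)
  'mouse' -> not in reference -> no match (matches: 1)
  'mouse' -> not in reference -> no match (matches: 1)
Clipped matches: 1, Candidate length: 5
Precision = 1/5

1/5


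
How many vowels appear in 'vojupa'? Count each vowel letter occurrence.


Scanning each character of 'vojupa':
  Position 1: 'v' -> consonant (running count: 0)
  Position 2: 'o' -> vowel (running count: 1)
  Position 3: 'j' -> consonant (running count: 1)
  Position 4: 'u' -> vowel (running count: 2)
  Position 5: 'p' -> consonant (running count: 2)
  Position 6: 'a' -> vowel (running count: 3)
Total vowels: 3

3


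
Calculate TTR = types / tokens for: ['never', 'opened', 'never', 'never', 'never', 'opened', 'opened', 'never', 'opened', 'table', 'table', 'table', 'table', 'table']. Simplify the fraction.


Tokens: 14
Unique types: ('never', 'opened', 'table') = 3
TTR = 3/14
Already in lowest terms.

3/14


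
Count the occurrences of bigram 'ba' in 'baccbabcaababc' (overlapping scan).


Scanning 'baccbabcaababc' for bigram 'ba':
  Position 0: 'ba' -> MATCH
  Position 1: 'ac' -> no
  Position 2: 'cc' -> no
  Position 3: 'cb' -> no
  Position 4: 'ba' -> MATCH
  Position 5: 'ab' -> no
  Position 6: 'bc' -> no
  Position 7: 'ca' -> no
  Position 8: 'aa' -> no
  Position 9: 'ab' -> no
  Position 10: 'ba' -> MATCH
  Position 11: 'ab' -> no
  Position 12: 'bc' -> no
Total matches: 3

3


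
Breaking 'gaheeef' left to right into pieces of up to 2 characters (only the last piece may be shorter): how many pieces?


'gaheeef' has 7 characters.
Chunking with max size 2:
  Chunk 1: 'ga' (positions 0-1)
  Chunk 2: 'he' (positions 2-3)
  Chunk 3: 'ee' (positions 4-5)
  Chunk 4: 'f' (positions 6-6)
Total chunks: ceil(7 / 2) = 4

4


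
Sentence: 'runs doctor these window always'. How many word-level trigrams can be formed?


Word trigrams from [5] words:
  Trigram 1: (runs doctor these)
  Trigram 2: (doctor these window)
  Trigram 3: (these window always)
Total word trigrams: 5 - 2 = 3

3


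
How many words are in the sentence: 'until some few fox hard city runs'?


Counting words by splitting on spaces:
  Word 1: 'until'
  Word 2: 'some'
  Word 3: 'few'
  Word 4: 'fox'
  Word 5: 'hard'
  Word 6: 'city'
  Word 7: 'runs'
Total words: 7

7


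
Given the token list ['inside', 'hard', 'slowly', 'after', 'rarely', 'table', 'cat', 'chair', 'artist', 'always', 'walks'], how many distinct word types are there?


Listing all tokens and tracking unique types:
  Token 1: 'inside' -> NEW (unique so far: 1)
  Token 2: 'hard' -> NEW (unique so far: 2)
  Token 3: 'slowly' -> NEW (unique so far: 3)
  Token 4: 'after' -> NEW (unique so far: 4)
  Token 5: 'rarely' -> NEW (unique so far: 5)
  Token 6: 'table' -> NEW (unique so far: 6)
  Token 7: 'cat' -> NEW (unique so far: 7)
  Token 8: 'chair' -> NEW (unique so far: 8)
  Token 9: 'artist' -> NEW (unique so far: 9)
  Token 10: 'always' -> NEW (unique so far: 10)
  Token 11: 'walks' -> NEW (unique so far: 11)
Unique types: ('after', 'always', 'artist', 'cat', 'chair', 'hard', 'inside', 'rarely', 'slowly', 'table', 'walks')
Vocabulary size: 11

11


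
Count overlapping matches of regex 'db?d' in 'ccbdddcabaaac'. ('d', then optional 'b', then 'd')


Pattern: db?d means 'd', then optional 'b', then 'd'.
Scanning 'ccbdddcabaaac' position-by-position:
  Pos 0: window 'ccb' -> no
  Pos 1: window 'cbd' -> no
  Pos 2: window 'bdd' -> no
  Pos 3: window 'ddd' -> MATCH
  Pos 4: window 'ddc' -> MATCH
  Pos 5: window 'dca' -> no
  Pos 6: window 'cab' -> no
  Pos 7: window 'aba' -> no
  Pos 8: window 'baa' -> no
  Pos 9: window 'aaa' -> no
  Pos 10: window 'aac' -> no
  Pos 11: window 'ac' -> no
  Pos 12: window 'c' -> no
Total matches: 2

2


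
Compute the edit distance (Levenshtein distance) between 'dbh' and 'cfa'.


Building DP table for s1='dbh' (len 3) and s2='cfa' (len 3):
       c  f  a
    0  1  2  3
  d 1  1  2  3
  b 2  2  2  3
  h 3  3  3  3
Edit distance = dp[3][3] = 3

3


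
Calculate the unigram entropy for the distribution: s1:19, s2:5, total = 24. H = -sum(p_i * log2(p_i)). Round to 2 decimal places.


Computing entropy H = -sum(p_i * log2(p_i)):
  s1: p = 19/24 = 0.7917, -p*log2(p) = 0.2668
  s2: p = 5/24 = 0.2083, -p*log2(p) = 0.4715
H = sum of terms = 0.7383
Rounded to 2 decimals: 0.74

0.74


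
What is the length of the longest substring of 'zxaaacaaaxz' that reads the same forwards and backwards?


Scanning 'zxaaacaaaxz' for palindromic substrings.
Substring at positions 0-10: 'zxaaacaaaxz'.
Check: reverse('zxaaacaaaxz') = 'zxaaacaaaxz' -> palindrome confirmed.
No longer palindromic substring exists; longest length = 11

11


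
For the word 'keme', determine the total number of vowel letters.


Scanning each character of 'keme':
  Position 1: 'k' -> consonant (running count: 0)
  Position 2: 'e' -> vowel (running count: 1)
  Position 3: 'm' -> consonant (running count: 1)
  Position 4: 'e' -> vowel (running count: 2)
Total vowels: 2

2


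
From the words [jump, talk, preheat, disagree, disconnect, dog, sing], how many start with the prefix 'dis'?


Checking each word for prefix 'dis':
  'jump' -> no (count: 0)
  'talk' -> no (count: 0)
  'preheat' -> no (count: 0)
  'disagree' -> YES, starts with 'dis' (count: 1)
  'disconnect' -> YES, starts with 'dis' (count: 2)
  'dog' -> no (count: 2)
  'sing' -> no (count: 2)
Total with prefix 'dis': 2

2


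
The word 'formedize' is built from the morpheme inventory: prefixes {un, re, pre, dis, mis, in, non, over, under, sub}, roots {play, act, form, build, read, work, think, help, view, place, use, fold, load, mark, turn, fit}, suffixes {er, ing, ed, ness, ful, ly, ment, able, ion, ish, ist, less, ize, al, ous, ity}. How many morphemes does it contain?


Segmenting 'formedize' against the inventory:
  'form' -> root (morpheme 1)
  'ed' -> suffix (morpheme 2)
  'ize' -> suffix (morpheme 3)
Total morphemes: 3

3


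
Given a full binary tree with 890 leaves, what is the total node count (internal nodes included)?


Leaf nodes (terminals): 890
Internal nodes = n - 1 = 890 - 1 = 889
Total = leaves + internal = 890 + 889 = 1779

1779


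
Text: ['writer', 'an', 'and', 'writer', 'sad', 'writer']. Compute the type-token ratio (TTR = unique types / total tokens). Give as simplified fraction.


Tokens: 6
Unique types: ('an', 'and', 'sad', 'writer') = 4
TTR = 4/6
Simplify: divide both by 2 -> 2/3
TTR = 2/3

2/3


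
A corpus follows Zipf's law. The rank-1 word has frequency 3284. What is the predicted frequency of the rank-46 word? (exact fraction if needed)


Zipf's law: freq(rank) = f1 / rank
f1 = 3284, rank = 46
freq = 3284 / 46
GCD(3284, 46) = 2
Simplified: 1642/23

1642/23


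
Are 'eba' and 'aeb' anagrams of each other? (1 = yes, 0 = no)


Sort characters of 'eba': 'abe'
Sort characters of 'aeb': 'abe'
Sorted forms match -> they ARE anagrams
Result: 1

1


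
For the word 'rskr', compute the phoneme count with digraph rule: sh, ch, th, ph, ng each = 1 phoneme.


Parsing 'rskr' greedily, digraphs first:
  'r' -> consonant phoneme (phonemes so far: 1)
  's' -> consonant phoneme (phonemes so far: 2)
  'k' -> consonant phoneme (phonemes so far: 3)
  'r' -> consonant phoneme (phonemes so far: 4)
Total phonemes: 4

4


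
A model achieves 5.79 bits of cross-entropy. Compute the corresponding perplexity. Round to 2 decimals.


Perplexity formula: PP = 2^H
H = 5.79
PP = 2^5.79
Decompose: 2^5.79 = 2^5 * 2^0.79
2^5 = 32, 2^0.79 ~ 1.7290745
PP ~ 32 * 1.7290745 = 55.3303840
Rounded to 2 decimals: 55.33

55.33


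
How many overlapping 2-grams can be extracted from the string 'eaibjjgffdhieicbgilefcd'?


String 'eaibjjgffdhieicbgilefcd' has length L = 23.
Number of overlapping n-grams = L - n + 1
Substituting: 23 - 2 + 1 = 22

22


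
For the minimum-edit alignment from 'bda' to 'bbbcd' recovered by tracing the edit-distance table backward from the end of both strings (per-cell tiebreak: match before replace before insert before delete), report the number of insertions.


Edit distance = 4. Backtracking from cell (3, 5) with preference match > replace > insert > delete,
then listing the resulting alignment 'bda' -> 'bbbcd' left to right:
  Step 1: insert 'b' [insertion #1]
  Step 2: insert 'b' [insertion #2]
  Step 3: keep 'b'
  Step 4: replace d->c
  Step 5: replace a->d
Total insertions: 2

2


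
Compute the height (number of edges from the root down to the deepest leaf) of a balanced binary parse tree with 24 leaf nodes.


In a balanced binary tree with n leaves the deepest leaf is ceil(log2(n)) edges below the root.
log2(24) = 4.5850
ceil(4.5850) = 5
height (edges) = 5

5


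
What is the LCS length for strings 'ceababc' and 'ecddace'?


DP table for LCS of 'ceababc' and 'ecddace':
       e  c  d  d  a  c  e
    0  0  0  0  0  0  0  0
  c 0  0  1  1  1  1  1  1
  e 0  1  1  1  1  1  1  2
  a 0  1  1  1  1  2  2  2
  b 0  1  1  1  1  2  2  2
  a 0  1  1  1  1  2  2  2
  b 0  1  1  1  1  2  2  2
  c 0  1  2  2  2  2  3  3
LCS: 'cac'
LCS length = 3

3


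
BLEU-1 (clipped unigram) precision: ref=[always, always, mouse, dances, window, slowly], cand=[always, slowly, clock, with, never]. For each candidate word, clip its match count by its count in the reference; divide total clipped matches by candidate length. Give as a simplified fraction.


Reference word counts: {'always': 2, 'dances': 1, 'mouse': 1, 'slowly': 1, 'window': 1}
Checking each candidate word (with clipping):
  'always' -> in reference (ref count 2, used 1/2) -> match (matches: 1)
  'slowly' -> in reference (ref count 1, used 1/1) -> match (matches: 2)
  'clock' -> not in reference -> no match (matches: 2)
  'with' -> not in reference -> no match (matches: 2)
  'never' -> not in reference -> no match (matches: 2)
Clipped matches: 2, Candidate length: 5
Precision = 2/5

2/5


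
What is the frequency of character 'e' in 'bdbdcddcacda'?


Scanning 'bdbdcddcacda' for 'e':
  No matches found.
Total occurrences of 'e': 0

0


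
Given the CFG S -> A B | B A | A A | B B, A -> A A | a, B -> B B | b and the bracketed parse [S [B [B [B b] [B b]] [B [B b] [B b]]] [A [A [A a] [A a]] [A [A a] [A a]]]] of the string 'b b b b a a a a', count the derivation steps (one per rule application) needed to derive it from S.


Every bracketed nonterminal node [X ...] in the tree is produced by exactly one rule application.
Reading the tree off as a leftmost derivation:
  Step 1: S  =>  B A   (applied S -> B A)
  Step 2: B A  =>  B B A   (applied B -> B B)
  Step 3: B B A  =>  B B B A   (applied B -> B B)
  Step 4: B B B A  =>  b B B A   (applied B -> b)
  Step 5: b B B A  =>  b b B A   (applied B -> b)
  Step 6: b b B A  =>  b b B B A   (applied B -> B B)
  Step 7: b b B B A  =>  b b b B A   (applied B -> b)
  Step 8: b b b B A  =>  b b b b A   (applied B -> b)
  Step 9: b b b b A  =>  b b b b A A   (applied A -> A A)
  Step 10: b b b b A A  =>  b b b b A A A   (applied A -> A A)
  Step 11: b b b b A A A  =>  b b b b a A A   (applied A -> a)
  Step 12: b b b b a A A  =>  b b b b a a A   (applied A -> a)
  Step 13: b b b b a a A  =>  b b b b a a A A   (applied A -> A A)
  Step 14: b b b b a a A A  =>  b b b b a a a A   (applied A -> a)
  Step 15: b b b b a a a A  =>  b b b b a a a a   (applied A -> a)
Final yield: b b b b a a a a
Total rewrite steps: 15

15


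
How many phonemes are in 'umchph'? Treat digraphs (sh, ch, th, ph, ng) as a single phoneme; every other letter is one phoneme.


Parsing 'umchph' greedily, digraphs first:
  'u' -> vowel phoneme (phonemes so far: 1)
  'm' -> consonant phoneme (phonemes so far: 2)
  'ch' -> digraph (1 consonant phoneme) (phonemes so far: 3)
  'ph' -> digraph (1 consonant phoneme) (phonemes so far: 4)
Total phonemes: 4

4


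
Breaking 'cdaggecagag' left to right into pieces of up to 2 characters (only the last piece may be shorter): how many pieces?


'cdaggecagag' has 11 characters.
Chunking with max size 2:
  Chunk 1: 'cd' (positions 0-1)
  Chunk 2: 'ag' (positions 2-3)
  Chunk 3: 'ge' (positions 4-5)
  Chunk 4: 'ca' (positions 6-7)
  Chunk 5: 'ga' (positions 8-9)
  Chunk 6: 'g' (positions 10-10)
Total chunks: ceil(11 / 2) = 6

6


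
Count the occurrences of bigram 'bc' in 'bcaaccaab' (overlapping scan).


Scanning 'bcaaccaab' for bigram 'bc':
  Position 0: 'bc' -> MATCH
  Position 1: 'ca' -> no
  Position 2: 'aa' -> no
  Position 3: 'ac' -> no
  Position 4: 'cc' -> no
  Position 5: 'ca' -> no
  Position 6: 'aa' -> no
  Position 7: 'ab' -> no
Total matches: 1

1


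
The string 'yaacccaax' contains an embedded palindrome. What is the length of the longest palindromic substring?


Scanning 'yaacccaax' for palindromic substrings.
Substring at positions 1-7: 'aacccaa'.
Check: reverse('aacccaa') = 'aacccaa' -> palindrome confirmed.
Neighbouring characters ('y' / 'x') break symmetry, so it cannot extend further.
No longer palindromic substring exists; longest length = 7

7


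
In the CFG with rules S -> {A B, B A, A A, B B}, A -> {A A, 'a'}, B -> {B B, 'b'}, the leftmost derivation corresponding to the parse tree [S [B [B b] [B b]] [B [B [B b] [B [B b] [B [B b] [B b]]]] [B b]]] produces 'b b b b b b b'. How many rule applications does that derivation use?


Every bracketed nonterminal node [X ...] in the tree is produced by exactly one rule application.
Reading the tree off as a leftmost derivation:
  Step 1: S  =>  B B   (applied S -> B B)
  Step 2: B B  =>  B B B   (applied B -> B B)
  Step 3: B B B  =>  b B B   (applied B -> b)
  Step 4: b B B  =>  b b B   (applied B -> b)
  Step 5: b b B  =>  b b B B   (applied B -> B B)
  Step 6: b b B B  =>  b b B B B   (applied B -> B B)
  Step 7: b b B B B  =>  b b b B B   (applied B -> b)
  Step 8: b b b B B  =>  b b b B B B   (applied B -> B B)
  Step 9: b b b B B B  =>  b b b b B B   (applied B -> b)
  Step 10: b b b b B B  =>  b b b b B B B   (applied B -> B B)
  Step 11: b b b b B B B  =>  b b b b b B B   (applied B -> b)
  Step 12: b b b b b B B  =>  b b b b b b B   (applied B -> b)
  Step 13: b b b b b b B  =>  b b b b b b b   (applied B -> b)
Final yield: b b b b b b b
Total rewrite steps: 13

13
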